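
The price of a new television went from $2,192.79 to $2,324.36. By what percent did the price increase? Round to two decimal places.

Change: $2,324.36 − $2,192.79 = $131.57.
Relative to the original: $131.57 ÷ $2,192.79 ≈ 6.00%.
So the price increased by 6.00%.

6.00%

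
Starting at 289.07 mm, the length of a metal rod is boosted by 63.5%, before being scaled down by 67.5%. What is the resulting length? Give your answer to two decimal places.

Apply the 63.5% increase: 289.07 × 1.635 = 472.62945.
After the 67.5% decrease: 472.62945 × 0.325 = 153.60457125 ≈ 153.60.

153.60 mm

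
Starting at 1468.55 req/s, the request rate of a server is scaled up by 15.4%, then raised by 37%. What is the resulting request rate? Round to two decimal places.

After the 15.4% increase: 1468.55 × 1.154 = 1694.7067.
After the 37% increase: 1694.7067 × 1.37 = 2321.748179 ≈ 2321.75.

2321.75 req/s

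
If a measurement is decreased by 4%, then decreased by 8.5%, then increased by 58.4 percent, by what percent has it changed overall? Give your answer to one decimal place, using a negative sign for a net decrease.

A 4% decrease multiplies by 0.96.
Then an 8.5% decrease: 0.96 × 0.915 = 0.8784.
Then a 58.4% increase: 0.8784 × 1.584 = 1.3913856.
Overall factor 1.3913856, i.e. 39.1%.

39.1%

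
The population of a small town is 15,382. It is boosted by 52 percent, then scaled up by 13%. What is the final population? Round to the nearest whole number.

Apply the 52% increase: 15,382 × 1.52 = 23380.64.
Apply the 13% increase: 23380.64 × 1.13 = 26420.1232 ≈ 26,420.

26,420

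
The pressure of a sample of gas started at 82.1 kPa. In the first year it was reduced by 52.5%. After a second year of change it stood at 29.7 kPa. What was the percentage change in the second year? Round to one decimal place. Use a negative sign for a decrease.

After the first year: 82.1 × 0.475 = 38.9975.
Second-year multiplier: 29.7 ÷ 38.9975 ≈ 0.76159.
That is a change of -23.8%.

-23.8%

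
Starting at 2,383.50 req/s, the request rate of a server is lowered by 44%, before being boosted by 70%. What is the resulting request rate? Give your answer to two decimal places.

2,269.09 req/s

After the 44% decrease: 2,383.50 × 0.56 = 1334.76.
After the 70% increase: 1334.76 × 1.7 = 2269.092 ≈ 2,269.09.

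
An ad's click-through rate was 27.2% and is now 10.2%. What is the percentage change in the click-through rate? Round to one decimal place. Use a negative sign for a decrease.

The change is 10.2 − 27.2 = -17.0 percentage points.
Relative to the original 27.2%, that is -17.0 ÷ 27.2 = -62.5%.

-62.5%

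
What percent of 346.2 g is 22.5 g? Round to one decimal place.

22.5 g ÷ 346.2 g ≈ 6.5%.

6.5%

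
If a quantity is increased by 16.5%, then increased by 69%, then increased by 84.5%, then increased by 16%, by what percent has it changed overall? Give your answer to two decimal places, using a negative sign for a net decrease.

A 16.5% increase multiplies by 1.165.
Then a 69% increase: 1.165 × 1.69 = 1.96885.
Then an 84.5% increase: 1.96885 × 1.845 = 3.63252825.
Then a 16% increase: 3.63252825 × 1.16 = 4.21373277.
Overall factor 4.21373277, i.e. 321.37%.

321.37%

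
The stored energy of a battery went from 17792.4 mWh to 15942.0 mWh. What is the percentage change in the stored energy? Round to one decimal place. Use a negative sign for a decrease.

-10.4%

Change: 15942.0 − 17792.4 = -1850.4.
Relative to the original: -1850.4 ÷ 17792.4 ≈ -10.4%.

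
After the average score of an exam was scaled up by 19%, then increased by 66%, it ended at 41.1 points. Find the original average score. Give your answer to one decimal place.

Undoing the 66% increase: 41.1 ÷ 1.66 ≈ 24.759036.
Undoing the 19% increase: 24.759036 ÷ 1.19 ≈ 20.8 points.

20.8 points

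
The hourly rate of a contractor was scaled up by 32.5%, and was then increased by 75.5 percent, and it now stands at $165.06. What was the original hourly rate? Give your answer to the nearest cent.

$70.98

Undoing the 75.5% increase: $165.06 ÷ 1.755 ≈ $94.051282.
Undoing the 32.5% increase: $94.051282 ÷ 1.325 ≈ $70.98.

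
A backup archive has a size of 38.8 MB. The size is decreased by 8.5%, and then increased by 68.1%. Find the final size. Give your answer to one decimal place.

59.7 MB

8.5% decrease: 38.8 × 0.915 = 35.502.
After the 68.1% increase: 35.502 × 1.681 = 59.678862 ≈ 59.7.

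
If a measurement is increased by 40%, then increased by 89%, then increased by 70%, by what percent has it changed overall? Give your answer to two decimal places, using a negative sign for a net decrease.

349.82%

A 40% increase multiplies by 1.4.
Then an 89% increase: 1.4 × 1.89 = 2.646.
Then a 70% increase: 2.646 × 1.7 = 4.4982.
Overall factor 4.4982, i.e. 349.82%.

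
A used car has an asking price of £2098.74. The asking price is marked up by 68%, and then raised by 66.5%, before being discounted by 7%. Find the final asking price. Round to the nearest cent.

Apply the 68% increase: £2098.74 × 1.68 = £3525.8832.
66.5% increase: £3525.8832 × 1.665 = £5870.595528.
Apply the 7% decrease: £5870.595528 × 0.93 = £5459.65384104 ≈ £5459.65.

£5459.65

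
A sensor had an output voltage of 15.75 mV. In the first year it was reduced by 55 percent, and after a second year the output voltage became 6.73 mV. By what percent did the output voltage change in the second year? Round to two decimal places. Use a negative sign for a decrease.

-5.04%

After the first year: 15.75 × 0.45 = 7.0875.
Second-year multiplier: 6.73 ÷ 7.0875 ≈ 0.949559.
That is a change of -5.04%.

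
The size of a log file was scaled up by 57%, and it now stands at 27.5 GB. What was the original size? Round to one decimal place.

17.5 GB

The overall multiplier applied was 1.57.
So the original size was 27.5 ÷ 1.57 ≈ 17.5 GB.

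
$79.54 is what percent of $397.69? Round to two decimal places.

20.00%

$79.54 ÷ $397.69 ≈ 20.00%.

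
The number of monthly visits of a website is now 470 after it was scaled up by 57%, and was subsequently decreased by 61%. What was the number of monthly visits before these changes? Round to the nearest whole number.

768

The overall multiplier applied was 1.57 × 0.39 = 0.6123.
So the original number of monthly visits was 470 ÷ 0.6123 ≈ 768.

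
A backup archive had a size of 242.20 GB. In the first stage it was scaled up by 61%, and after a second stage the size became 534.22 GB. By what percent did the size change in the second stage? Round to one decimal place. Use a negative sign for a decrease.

37.0%

After the first stage: 242.20 × 1.61 = 389.942.
Second-stage multiplier: 534.22 ÷ 389.942 ≈ 1.37.
That is a change of 37.0%.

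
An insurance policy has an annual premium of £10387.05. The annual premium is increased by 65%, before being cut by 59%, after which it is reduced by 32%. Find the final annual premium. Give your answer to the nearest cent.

Apply the 65% increase: £10387.05 × 1.65 = £17138.6325.
After the 59% decrease: £17138.6325 × 0.41 = £7026.839325.
After the 32% decrease: £7026.839325 × 0.68 = £4778.250741 ≈ £4778.25.

£4778.25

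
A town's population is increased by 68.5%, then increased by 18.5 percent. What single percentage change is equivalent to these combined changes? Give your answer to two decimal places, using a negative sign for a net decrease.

The combined multiplier is 1.685 × 1.185 = 1.996725.
That corresponds to an increase of 99.67%.

99.67%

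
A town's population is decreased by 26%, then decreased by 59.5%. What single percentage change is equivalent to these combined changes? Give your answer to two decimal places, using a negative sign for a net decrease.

A 26% decrease multiplies by 0.74.
Then a 59.5% decrease: 0.74 × 0.405 = 0.2997.
Overall factor 0.2997, i.e. -70.03%.

-70.03%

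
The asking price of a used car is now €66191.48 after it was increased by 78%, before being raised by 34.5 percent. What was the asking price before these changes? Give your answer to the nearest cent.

€27647.75

The overall multiplier applied was 1.78 × 1.345 = 2.3941.
So the original asking price was €66191.48 ÷ 2.3941 ≈ €27647.75.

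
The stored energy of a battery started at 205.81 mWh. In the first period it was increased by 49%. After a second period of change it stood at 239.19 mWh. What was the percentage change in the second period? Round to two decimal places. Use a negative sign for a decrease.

-22.00%

After the first period: 205.81 × 1.49 = 306.6569.
Second-period multiplier: 239.19 ÷ 306.6569 ≈ 0.779992.
That is a change of -22.00%.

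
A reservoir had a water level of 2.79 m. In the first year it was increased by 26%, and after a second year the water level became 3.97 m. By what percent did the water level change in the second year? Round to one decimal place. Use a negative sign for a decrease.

12.9%

After the first year: 2.79 × 1.26 = 3.5154.
Second-year multiplier: 3.97 ÷ 3.5154 ≈ 1.12932.
That is a change of 12.9%.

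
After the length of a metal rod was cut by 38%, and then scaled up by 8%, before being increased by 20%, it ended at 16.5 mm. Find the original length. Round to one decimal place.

20.5 mm

Undoing the 20% increase: 16.5 ÷ 1.2 = 13.75.
Undoing the 8% increase: 13.75 ÷ 1.08 ≈ 12.731481.
Undoing the 38% decrease: 12.731481 ÷ 0.62 ≈ 20.5 mm.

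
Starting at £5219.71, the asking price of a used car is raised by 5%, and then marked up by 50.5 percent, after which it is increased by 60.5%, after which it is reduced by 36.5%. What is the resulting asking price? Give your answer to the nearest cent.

Apply the 5% increase: £5219.71 × 1.05 = £5480.6955.
After the 50.5% increase: £5480.6955 × 1.505 = £8248.4467275.
Apply the 60.5% increase: £8248.4467275 × 1.605 = £13238.7569976375.
36.5% decrease: £13238.7569976375 × 0.635 = £8406.6106934998125 ≈ £8406.61.

£8406.61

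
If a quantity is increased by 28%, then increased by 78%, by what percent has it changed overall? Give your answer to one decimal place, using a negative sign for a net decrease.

127.8%

The combined multiplier is 1.28 × 1.78 = 2.2784.
That corresponds to an increase of 127.8%.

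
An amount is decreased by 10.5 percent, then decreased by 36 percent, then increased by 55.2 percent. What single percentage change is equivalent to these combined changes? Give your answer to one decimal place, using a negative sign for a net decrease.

A 10.5% decrease multiplies by 0.895.
Then a 36% decrease: 0.895 × 0.64 = 0.5728.
Then a 55.2% increase: 0.5728 × 1.552 = 0.8889856.
Overall factor 0.8889856, i.e. -11.1%.

-11.1%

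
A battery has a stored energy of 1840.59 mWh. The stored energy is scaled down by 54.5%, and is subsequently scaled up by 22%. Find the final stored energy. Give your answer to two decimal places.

Each change multiplies by a factor: 0.455 × 1.22 = 0.5551.
1840.59 × 0.5551 = 1021.711509 ≈ 1021.71.

1021.71 mWh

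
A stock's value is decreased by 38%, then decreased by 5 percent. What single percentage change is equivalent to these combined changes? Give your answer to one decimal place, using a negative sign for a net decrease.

-41.1%

A 38% decrease multiplies by 0.62.
Then a 5% decrease: 0.62 × 0.95 = 0.589.
Overall factor 0.589, i.e. -41.1%.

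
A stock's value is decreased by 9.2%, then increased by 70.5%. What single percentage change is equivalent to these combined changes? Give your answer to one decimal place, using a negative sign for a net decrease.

54.8%

The combined multiplier is 0.908 × 1.705 = 1.54814.
That corresponds to an increase of 54.8%.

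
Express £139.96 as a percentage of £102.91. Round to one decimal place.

£139.96 ÷ £102.91 ≈ 136.0%.

136.0%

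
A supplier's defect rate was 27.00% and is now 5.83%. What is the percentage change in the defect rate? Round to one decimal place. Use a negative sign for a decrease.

-78.4%

The change is 5.83 − 27.00 = -21.17 percentage points.
Relative to the original 27.00%, that is -21.17 ÷ 27.00 ≈ -78.4%.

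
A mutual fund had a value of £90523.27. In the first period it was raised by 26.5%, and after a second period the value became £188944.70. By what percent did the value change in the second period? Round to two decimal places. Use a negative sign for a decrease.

After the first period: £90523.27 × 1.265 = £114511.93655.
Second-period multiplier: £188944.70 ÷ £114511.93655 ≈ 1.65.
That is a change of 65.00%.

65.00%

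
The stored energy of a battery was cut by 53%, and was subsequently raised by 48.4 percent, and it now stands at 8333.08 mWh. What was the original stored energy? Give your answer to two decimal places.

Undoing the 48.4% increase: 8333.08 ÷ 1.484 ≈ 5615.283019.
Undoing the 53% decrease: 5615.283019 ÷ 0.47 ≈ 11947.41 mWh.

11947.41 mWh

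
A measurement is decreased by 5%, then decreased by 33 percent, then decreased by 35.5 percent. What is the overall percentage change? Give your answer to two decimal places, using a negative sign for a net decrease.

-58.95%

A 5% decrease multiplies by 0.95.
Then a 33% decrease: 0.95 × 0.67 = 0.6365.
Then a 35.5% decrease: 0.6365 × 0.645 = 0.4105425.
Overall factor 0.4105425, i.e. -58.95%.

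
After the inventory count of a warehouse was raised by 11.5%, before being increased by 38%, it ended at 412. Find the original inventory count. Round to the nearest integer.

Undoing the 38% increase: 412 ÷ 1.38 ≈ 298.550725.
Undoing the 11.5% increase: 298.550725 ÷ 1.115 ≈ 268.

268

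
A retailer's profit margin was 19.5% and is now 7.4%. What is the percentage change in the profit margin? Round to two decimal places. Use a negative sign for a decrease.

The change is 7.4 − 19.5 = -12.1 percentage points.
Relative to the original 19.5%, that is -12.1 ÷ 19.5 ≈ -62.05%.

-62.05%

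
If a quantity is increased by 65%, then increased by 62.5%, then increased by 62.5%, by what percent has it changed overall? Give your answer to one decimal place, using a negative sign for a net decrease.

335.7%

The combined multiplier is 1.65 × 1.625 × 1.625 = 4.35703125.
That corresponds to an increase of 335.7%.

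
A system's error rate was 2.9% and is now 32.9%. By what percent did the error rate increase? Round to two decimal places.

The change is 32.9 − 2.9 = 30.0 percentage points.
Relative to the original 2.9%, that is 30.0 ÷ 2.9 ≈ 1034.48%.
So the error rate rose by 1034.48%.

1034.48%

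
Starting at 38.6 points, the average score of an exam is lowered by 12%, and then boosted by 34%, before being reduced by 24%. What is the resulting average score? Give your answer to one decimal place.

Each change multiplies by a factor: 0.88 × 1.34 × 0.76 = 0.896192.
38.6 × 0.896192 = 34.5930112 ≈ 34.6.

34.6 points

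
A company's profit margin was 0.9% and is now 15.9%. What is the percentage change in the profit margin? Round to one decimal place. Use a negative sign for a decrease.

The change is 15.9 − 0.9 = 15.0 percentage points.
Relative to the original 0.9%, that is 15.0 ÷ 0.9 ≈ 1666.7%.

1666.7%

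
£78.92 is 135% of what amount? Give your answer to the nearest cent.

£58.46

£78.92 ÷ 1.35 ≈ £58.46.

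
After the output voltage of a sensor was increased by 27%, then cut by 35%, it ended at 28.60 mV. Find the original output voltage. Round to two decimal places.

Undoing the 35% decrease: 28.60 ÷ 0.65 = 44.
Undoing the 27% increase: 44 ÷ 1.27 ≈ 34.65 mV.

34.65 mV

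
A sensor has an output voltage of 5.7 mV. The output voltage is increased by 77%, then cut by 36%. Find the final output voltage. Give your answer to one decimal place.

6.5 mV

Apply the 77% increase: 5.7 × 1.77 = 10.089.
Apply the 36% decrease: 10.089 × 0.64 = 6.45696 ≈ 6.5.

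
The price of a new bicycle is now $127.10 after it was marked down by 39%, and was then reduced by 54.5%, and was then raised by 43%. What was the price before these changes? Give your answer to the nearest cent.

Undoing the 43% increase: $127.10 ÷ 1.43 ≈ $88.881119.
Undoing the 54.5% decrease: $88.881119 ÷ 0.455 ≈ $195.343119.
Undoing the 39% decrease: $195.343119 ÷ 0.61 ≈ $320.23.

$320.23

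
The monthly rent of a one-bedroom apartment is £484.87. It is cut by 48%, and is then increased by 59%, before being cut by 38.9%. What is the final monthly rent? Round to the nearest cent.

Each change multiplies by a factor: 0.52 × 1.59 × 0.611 = 0.5051748.
£484.87 × 0.5051748 = £244.944105276 ≈ £244.94.

£244.94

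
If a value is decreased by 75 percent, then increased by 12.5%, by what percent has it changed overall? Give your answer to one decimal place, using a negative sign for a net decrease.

-71.9%

A 75% decrease multiplies by 0.25.
Then a 12.5% increase: 0.25 × 1.125 = 0.28125.
Overall factor 0.28125, i.e. -71.9%.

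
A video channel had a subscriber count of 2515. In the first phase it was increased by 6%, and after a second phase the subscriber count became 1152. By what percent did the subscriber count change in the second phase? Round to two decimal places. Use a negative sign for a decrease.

After the first phase: 2515 × 1.06 = 2665.9.
Second-phase multiplier: 1152 ÷ 2665.9 ≈ 0.432124.
That is a change of -56.79%.

-56.79%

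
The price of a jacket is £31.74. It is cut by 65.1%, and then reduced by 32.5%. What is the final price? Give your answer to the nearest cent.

After the 65.1% decrease: £31.74 × 0.349 = £11.07726.
Apply the 32.5% decrease: £11.07726 × 0.675 = £7.4771505 ≈ £7.48.

£7.48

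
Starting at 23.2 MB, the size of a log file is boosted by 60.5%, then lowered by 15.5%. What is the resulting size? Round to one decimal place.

Each change multiplies by a factor: 1.605 × 0.845 = 1.356225.
23.2 × 1.356225 = 31.46442 ≈ 31.5.

31.5 MB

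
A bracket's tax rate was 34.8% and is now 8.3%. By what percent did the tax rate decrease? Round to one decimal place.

The change is 8.3 − 34.8 = -26.5 percentage points.
Relative to the original 34.8%, that is -26.5 ÷ 34.8 ≈ -76.1%.
So the tax rate fell by 76.1%.

76.1%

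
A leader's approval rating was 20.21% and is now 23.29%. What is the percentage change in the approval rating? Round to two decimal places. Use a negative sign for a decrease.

15.24%

The change is 23.29 − 20.21 = 3.08 percentage points.
Relative to the original 20.21%, that is 3.08 ÷ 20.21 ≈ 15.24%.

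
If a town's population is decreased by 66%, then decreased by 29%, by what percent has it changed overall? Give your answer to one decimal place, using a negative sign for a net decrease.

-75.9%

A 66% decrease multiplies by 0.34.
Then a 29% decrease: 0.34 × 0.71 = 0.2414.
Overall factor 0.2414, i.e. -75.9%.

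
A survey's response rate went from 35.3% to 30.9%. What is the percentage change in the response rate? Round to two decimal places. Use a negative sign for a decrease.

The change is 30.9 − 35.3 = -4.4 percentage points.
Relative to the original 35.3%, that is -4.4 ÷ 35.3 ≈ -12.46%.

-12.46%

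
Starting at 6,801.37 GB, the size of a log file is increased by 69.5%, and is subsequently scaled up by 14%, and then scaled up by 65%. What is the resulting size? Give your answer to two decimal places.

21,684.77 GB

After the 69.5% increase: 6,801.37 × 1.695 = 11528.32215.
After the 14% increase: 11528.32215 × 1.14 = 13142.287251.
After the 65% increase: 13142.287251 × 1.65 = 21684.77396415 ≈ 21,684.77.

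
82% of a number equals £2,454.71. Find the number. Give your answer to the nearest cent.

£2,454.71 ÷ 0.82 ≈ £2,993.55.

£2,993.55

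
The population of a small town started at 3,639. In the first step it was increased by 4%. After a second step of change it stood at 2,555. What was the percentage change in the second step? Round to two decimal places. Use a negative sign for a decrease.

After the first step: 3,639 × 1.04 = 3784.56.
Second-step multiplier: 2,555 ÷ 3784.56 ≈ 0.675112.
That is a change of -32.49%.

-32.49%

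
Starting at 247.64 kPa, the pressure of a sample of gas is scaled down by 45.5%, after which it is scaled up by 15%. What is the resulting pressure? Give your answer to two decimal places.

Each change multiplies by a factor: 0.545 × 1.15 = 0.62675.
247.64 × 0.62675 = 155.20837 ≈ 155.21.

155.21 kPa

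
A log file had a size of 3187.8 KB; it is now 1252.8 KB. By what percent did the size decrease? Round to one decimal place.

60.7%

Change: 1252.8 − 3187.8 = -1935.0.
Relative to the original: -1935.0 ÷ 3187.8 ≈ -60.7%.
So the size decreased by 60.7%.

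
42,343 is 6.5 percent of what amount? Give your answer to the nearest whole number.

42,343 ÷ 0.065 ≈ 651,431.

651,431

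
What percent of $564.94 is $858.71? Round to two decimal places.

$858.71 ÷ $564.94 ≈ 152.00%.

152.00%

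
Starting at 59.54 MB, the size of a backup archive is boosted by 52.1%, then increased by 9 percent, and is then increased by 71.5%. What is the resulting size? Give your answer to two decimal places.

169.29 MB

After the 52.1% increase: 59.54 × 1.521 = 90.56034.
Apply the 9% increase: 90.56034 × 1.09 = 98.7107706.
After the 71.5% increase: 98.7107706 × 1.715 = 169.288971579 ≈ 169.29.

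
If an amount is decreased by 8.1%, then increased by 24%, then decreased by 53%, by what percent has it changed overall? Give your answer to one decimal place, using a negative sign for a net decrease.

-46.4%

The combined multiplier is 0.919 × 1.24 × 0.47 = 0.5355932.
That corresponds to a decrease of 46.4%.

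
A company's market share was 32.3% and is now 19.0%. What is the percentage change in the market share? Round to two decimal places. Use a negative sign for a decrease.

-41.18%

The change is 19.0 − 32.3 = -13.3 percentage points.
Relative to the original 32.3%, that is -13.3 ÷ 32.3 ≈ -41.18%.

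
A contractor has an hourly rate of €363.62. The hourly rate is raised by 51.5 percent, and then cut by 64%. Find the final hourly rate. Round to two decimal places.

After the 51.5% increase: €363.62 × 1.515 = €550.8843.
64% decrease: €550.8843 × 0.36 = €198.318348 ≈ €198.32.

€198.32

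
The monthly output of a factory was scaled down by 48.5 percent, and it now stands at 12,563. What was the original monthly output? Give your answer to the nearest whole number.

The overall multiplier applied was 0.515.
So the original monthly output was 12,563 ÷ 0.515 ≈ 24,394.

24,394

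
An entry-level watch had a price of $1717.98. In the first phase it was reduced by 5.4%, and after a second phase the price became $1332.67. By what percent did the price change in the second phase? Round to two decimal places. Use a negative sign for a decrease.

After the first phase: $1717.98 × 0.946 = $1625.20908.
Second-phase multiplier: $1332.67 ÷ $1625.20908 ≈ 0.819999.
That is a change of -18.00%.

-18.00%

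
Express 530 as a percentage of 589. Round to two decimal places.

89.98%

530 ÷ 589 ≈ 89.98%.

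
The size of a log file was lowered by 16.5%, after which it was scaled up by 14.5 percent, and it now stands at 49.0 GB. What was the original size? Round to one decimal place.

51.3 GB

The overall multiplier applied was 0.835 × 1.145 = 0.956075.
So the original size was 49.0 ÷ 0.956075 ≈ 51.3 GB.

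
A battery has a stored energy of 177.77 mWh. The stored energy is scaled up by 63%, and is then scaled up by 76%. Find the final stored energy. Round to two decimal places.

509.99 mWh

Each change multiplies by a factor: 1.63 × 1.76 = 2.8688.
177.77 × 2.8688 = 509.986576 ≈ 509.99.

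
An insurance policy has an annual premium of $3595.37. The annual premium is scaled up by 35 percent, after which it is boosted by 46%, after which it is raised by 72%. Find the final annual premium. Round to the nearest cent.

Each change multiplies by a factor: 1.35 × 1.46 × 1.72 = 3.39012.
$3595.37 × 3.39012 = $12188.7357444 ≈ $12188.74.

$12188.74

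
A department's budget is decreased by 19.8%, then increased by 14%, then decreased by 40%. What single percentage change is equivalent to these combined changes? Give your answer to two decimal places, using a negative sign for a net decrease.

A 19.8% decrease multiplies by 0.802.
Then a 14% increase: 0.802 × 1.14 = 0.91428.
Then a 40% decrease: 0.91428 × 0.6 = 0.548568.
Overall factor 0.548568, i.e. -45.14%.

-45.14%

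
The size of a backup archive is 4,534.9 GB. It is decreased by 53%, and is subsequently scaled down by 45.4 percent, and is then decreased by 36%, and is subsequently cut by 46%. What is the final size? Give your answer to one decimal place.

Each change multiplies by a factor: 0.47 × 0.546 × 0.64 × 0.54 = 0.088687872.
4,534.9 × 0.088687872 = 402.1906307328 ≈ 402.2.

402.2 GB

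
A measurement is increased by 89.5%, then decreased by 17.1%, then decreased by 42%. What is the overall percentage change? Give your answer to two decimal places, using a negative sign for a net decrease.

-8.88%

An 89.5% increase multiplies by 1.895.
Then a 17.1% decrease: 1.895 × 0.829 = 1.570955.
Then a 42% decrease: 1.570955 × 0.58 = 0.9111539.
Overall factor 0.9111539, i.e. -8.88%.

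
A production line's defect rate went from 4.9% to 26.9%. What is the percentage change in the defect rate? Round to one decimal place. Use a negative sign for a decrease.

The change is 26.9 − 4.9 = 22.0 percentage points.
Relative to the original 4.9%, that is 22.0 ÷ 4.9 ≈ 449.0%.

449.0%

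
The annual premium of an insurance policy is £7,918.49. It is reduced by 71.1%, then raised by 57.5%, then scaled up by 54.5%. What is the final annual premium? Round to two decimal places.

£5,568.64

After the 71.1% decrease: £7,918.49 × 0.289 = £2288.44361.
After the 57.5% increase: £2288.44361 × 1.575 = £3604.29868575.
54.5% increase: £3604.29868575 × 1.545 = £5568.64146948375 ≈ £5,568.64.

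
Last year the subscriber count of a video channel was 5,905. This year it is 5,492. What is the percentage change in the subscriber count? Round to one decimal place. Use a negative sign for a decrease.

Change: 5,492 − 5,905 = -413.
Relative to the original: -413 ÷ 5,905 ≈ -7.0%.

-7.0%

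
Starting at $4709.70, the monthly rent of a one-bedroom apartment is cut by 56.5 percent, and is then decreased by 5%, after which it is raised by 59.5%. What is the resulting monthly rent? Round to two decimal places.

$3104.32

Each change multiplies by a factor: 0.435 × 0.95 × 1.595 = 0.65913375.
$4709.70 × 0.65913375 = $3104.322222375 ≈ $3104.32.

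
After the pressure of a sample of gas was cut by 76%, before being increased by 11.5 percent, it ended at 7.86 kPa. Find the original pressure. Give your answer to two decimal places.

29.37 kPa

Undoing the 11.5% increase: 7.86 ÷ 1.115 ≈ 7.049327.
Undoing the 76% decrease: 7.049327 ÷ 0.24 ≈ 29.37 kPa.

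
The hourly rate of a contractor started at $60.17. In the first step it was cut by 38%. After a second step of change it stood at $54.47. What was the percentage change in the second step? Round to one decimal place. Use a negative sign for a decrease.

46.0%

After the first step: $60.17 × 0.62 = $37.3054.
Second-step multiplier: $54.47 ÷ $37.3054 ≈ 1.46011.
That is a change of 46.0%.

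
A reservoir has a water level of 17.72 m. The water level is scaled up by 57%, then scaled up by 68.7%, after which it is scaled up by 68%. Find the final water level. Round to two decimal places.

Each change multiplies by a factor: 1.57 × 1.687 × 1.68 = 4.4496312.
17.72 × 4.4496312 = 78.847464864 ≈ 78.85.

78.85 m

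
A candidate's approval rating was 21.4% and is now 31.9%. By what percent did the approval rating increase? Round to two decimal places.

49.07%

The change is 31.9 − 21.4 = 10.5 percentage points.
Relative to the original 21.4%, that is 10.5 ÷ 21.4 ≈ 49.07%.
So the approval rating rose by 49.07%.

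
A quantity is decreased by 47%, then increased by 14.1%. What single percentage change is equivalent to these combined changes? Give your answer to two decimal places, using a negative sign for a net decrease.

A 47% decrease multiplies by 0.53.
Then a 14.1% increase: 0.53 × 1.141 = 0.60473.
Overall factor 0.60473, i.e. -39.53%.

-39.53%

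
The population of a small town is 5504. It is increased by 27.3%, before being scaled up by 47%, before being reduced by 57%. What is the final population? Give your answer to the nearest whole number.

After the 27.3% increase: 5504 × 1.273 = 7006.592.
47% increase: 7006.592 × 1.47 = 10299.69024.
57% decrease: 10299.69024 × 0.43 = 4428.8668032 ≈ 4429.

4429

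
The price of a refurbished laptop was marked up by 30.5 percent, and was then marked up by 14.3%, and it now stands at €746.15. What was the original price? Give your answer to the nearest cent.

Undoing the 14.3% increase: €746.15 ÷ 1.143 ≈ €652.79965.
Undoing the 30.5% increase: €652.79965 ÷ 1.305 ≈ €500.23.

€500.23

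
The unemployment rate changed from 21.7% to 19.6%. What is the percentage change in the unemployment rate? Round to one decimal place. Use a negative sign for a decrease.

-9.7%

The change is 19.6 − 21.7 = -2.1 percentage points.
Relative to the original 21.7%, that is -2.1 ÷ 21.7 ≈ -9.7%.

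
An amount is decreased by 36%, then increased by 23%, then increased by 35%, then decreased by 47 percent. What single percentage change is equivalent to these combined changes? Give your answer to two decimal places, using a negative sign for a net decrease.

A 36% decrease multiplies by 0.64.
Then a 23% increase: 0.64 × 1.23 = 0.7872.
Then a 35% increase: 0.7872 × 1.35 = 1.06272.
Then a 47% decrease: 1.06272 × 0.53 = 0.5632416.
Overall factor 0.5632416, i.e. -43.68%.

-43.68%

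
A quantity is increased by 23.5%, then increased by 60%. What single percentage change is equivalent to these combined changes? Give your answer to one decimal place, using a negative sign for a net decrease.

A 23.5% increase multiplies by 1.235.
Then a 60% increase: 1.235 × 1.6 = 1.976.
Overall factor 1.976, i.e. 97.6%.

97.6%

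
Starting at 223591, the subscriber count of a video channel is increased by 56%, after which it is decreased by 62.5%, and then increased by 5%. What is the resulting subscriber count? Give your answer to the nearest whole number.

Apply the 56% increase: 223591 × 1.56 = 348801.96.
62.5% decrease: 348801.96 × 0.375 = 130800.735.
Apply the 5% increase: 130800.735 × 1.05 = 137340.77175 ≈ 137341.

137341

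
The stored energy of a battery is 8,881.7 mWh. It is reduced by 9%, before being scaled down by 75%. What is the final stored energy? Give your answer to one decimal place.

2,020.6 mWh

Each change multiplies by a factor: 0.91 × 0.25 = 0.2275.
8,881.7 × 0.2275 = 2020.58675 ≈ 2,020.6.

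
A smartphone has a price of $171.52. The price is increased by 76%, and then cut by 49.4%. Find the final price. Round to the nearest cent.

Each change multiplies by a factor: 1.76 × 0.506 = 0.89056.
$171.52 × 0.89056 = $152.7488512 ≈ $152.75.

$152.75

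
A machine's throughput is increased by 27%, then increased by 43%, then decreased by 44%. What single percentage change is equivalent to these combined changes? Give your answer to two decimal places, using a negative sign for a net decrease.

The combined multiplier is 1.27 × 1.43 × 0.56 = 1.017016.
That corresponds to an increase of 1.70%.

1.70%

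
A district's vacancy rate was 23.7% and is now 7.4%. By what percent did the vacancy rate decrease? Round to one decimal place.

The change is 7.4 − 23.7 = -16.3 percentage points.
Relative to the original 23.7%, that is -16.3 ÷ 23.7 ≈ -68.8%.
So the vacancy rate fell by 68.8%.

68.8%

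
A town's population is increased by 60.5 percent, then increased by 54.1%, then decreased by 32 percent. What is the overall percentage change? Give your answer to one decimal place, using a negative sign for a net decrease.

68.2%

The combined multiplier is 1.605 × 1.541 × 0.68 = 1.6818474.
That corresponds to an increase of 68.2%.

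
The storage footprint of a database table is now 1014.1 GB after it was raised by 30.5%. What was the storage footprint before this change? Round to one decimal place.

777.1 GB

The overall multiplier applied was 1.305.
So the original storage footprint was 1014.1 ÷ 1.305 ≈ 777.1 GB.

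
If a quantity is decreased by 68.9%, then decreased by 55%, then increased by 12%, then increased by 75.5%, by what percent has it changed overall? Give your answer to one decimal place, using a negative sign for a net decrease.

-72.5%

The combined multiplier is 0.311 × 0.45 × 1.12 × 1.755 = 0.27508572.
That corresponds to a decrease of 72.5%.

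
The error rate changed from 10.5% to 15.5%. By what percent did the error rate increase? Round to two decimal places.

47.62%

The change is 15.5 − 10.5 = 5.0 percentage points.
Relative to the original 10.5%, that is 5.0 ÷ 10.5 ≈ 47.62%.
So the error rate rose by 47.62%.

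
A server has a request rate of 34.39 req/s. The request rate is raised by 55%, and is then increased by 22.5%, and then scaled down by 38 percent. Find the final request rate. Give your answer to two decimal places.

40.48 req/s

After the 55% increase: 34.39 × 1.55 = 53.3045.
After the 22.5% increase: 53.3045 × 1.225 = 65.2980125.
After the 38% decrease: 65.2980125 × 0.62 = 40.48476775 ≈ 40.48.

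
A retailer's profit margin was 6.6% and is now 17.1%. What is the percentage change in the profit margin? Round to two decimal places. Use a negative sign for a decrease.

159.09%

The change is 17.1 − 6.6 = 10.5 percentage points.
Relative to the original 6.6%, that is 10.5 ÷ 6.6 ≈ 159.09%.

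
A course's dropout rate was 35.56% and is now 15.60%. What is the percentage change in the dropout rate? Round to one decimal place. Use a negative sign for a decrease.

-56.1%

The change is 15.60 − 35.56 = -19.96 percentage points.
Relative to the original 35.56%, that is -19.96 ÷ 35.56 ≈ -56.1%.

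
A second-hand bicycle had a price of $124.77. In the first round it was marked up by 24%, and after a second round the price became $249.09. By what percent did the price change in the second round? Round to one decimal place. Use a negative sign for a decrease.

61.0%

After the first round: $124.77 × 1.24 = $154.7148.
Second-round multiplier: $249.09 ÷ $154.7148 ≈ 1.60999.
That is a change of 61.0%.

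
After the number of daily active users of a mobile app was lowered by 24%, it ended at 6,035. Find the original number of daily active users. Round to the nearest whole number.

7,941

The overall multiplier applied was 0.76.
So the original number of daily active users was 6,035 ÷ 0.76 ≈ 7,941.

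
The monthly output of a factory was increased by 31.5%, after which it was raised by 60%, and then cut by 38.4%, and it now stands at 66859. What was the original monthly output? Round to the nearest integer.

Undoing the 38.4% decrease: 66859 ÷ 0.616 ≈ 108537.337662.
Undoing the 60% increase: 108537.337662 ÷ 1.6 ≈ 67835.836039.
Undoing the 31.5% increase: 67835.836039 ÷ 1.315 ≈ 51586.

51586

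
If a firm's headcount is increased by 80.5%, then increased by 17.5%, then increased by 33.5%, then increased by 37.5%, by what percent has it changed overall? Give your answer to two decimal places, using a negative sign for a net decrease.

289.31%

An 80.5% increase multiplies by 1.805.
Then a 17.5% increase: 1.805 × 1.175 = 2.120875.
Then a 33.5% increase: 2.120875 × 1.335 = 2.831368125.
Then a 37.5% increase: 2.831368125 × 1.375 = 3.893131171875.
Overall factor 3.893131171875, i.e. 289.31%.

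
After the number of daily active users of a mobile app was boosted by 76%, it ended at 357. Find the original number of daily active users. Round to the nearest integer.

The overall multiplier applied was 1.76.
So the original number of daily active users was 357 ÷ 1.76 ≈ 203.

203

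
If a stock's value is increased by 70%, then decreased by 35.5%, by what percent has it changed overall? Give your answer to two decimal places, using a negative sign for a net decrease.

The combined multiplier is 1.7 × 0.645 = 1.0965.
That corresponds to an increase of 9.65%.

9.65%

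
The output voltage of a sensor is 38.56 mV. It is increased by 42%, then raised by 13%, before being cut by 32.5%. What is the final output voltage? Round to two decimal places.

Each change multiplies by a factor: 1.42 × 1.13 × 0.675 = 1.083105.
38.56 × 1.083105 = 41.7645288 ≈ 41.76.

41.76 mV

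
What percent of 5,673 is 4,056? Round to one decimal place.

71.5%

4,056 ÷ 5,673 ≈ 71.5%.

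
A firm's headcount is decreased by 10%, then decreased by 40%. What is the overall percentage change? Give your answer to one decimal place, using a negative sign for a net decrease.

A 10% decrease multiplies by 0.9.
Then a 40% decrease: 0.9 × 0.6 = 0.54.
Overall factor 0.54, i.e. -46.0%.

-46.0%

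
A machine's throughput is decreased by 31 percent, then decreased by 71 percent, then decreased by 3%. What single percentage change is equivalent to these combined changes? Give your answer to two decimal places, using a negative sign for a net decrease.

-80.59%

The combined multiplier is 0.69 × 0.29 × 0.97 = 0.194097.
That corresponds to a decrease of 80.59%.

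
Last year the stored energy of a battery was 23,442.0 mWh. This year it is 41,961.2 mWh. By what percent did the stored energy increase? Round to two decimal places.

79.00%

Change: 41,961.2 − 23,442.0 = 18,519.2.
Relative to the original: 18,519.2 ÷ 23,442.0 ≈ 79.00%.
So the stored energy increased by 79.00%.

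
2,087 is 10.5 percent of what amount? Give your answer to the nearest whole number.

2,087 ÷ 0.105 ≈ 19,876.

19,876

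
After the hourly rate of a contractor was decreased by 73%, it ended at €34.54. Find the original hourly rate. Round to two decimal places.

€127.93

The overall multiplier applied was 0.27.
So the original hourly rate was €34.54 ÷ 0.27 ≈ €127.93.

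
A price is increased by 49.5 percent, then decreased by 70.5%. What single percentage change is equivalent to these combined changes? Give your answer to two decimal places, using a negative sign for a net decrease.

A 49.5% increase multiplies by 1.495.
Then a 70.5% decrease: 1.495 × 0.295 = 0.441025.
Overall factor 0.441025, i.e. -55.90%.

-55.90%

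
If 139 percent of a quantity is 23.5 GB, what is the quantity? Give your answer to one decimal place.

23.5 GB ÷ 1.39 ≈ 16.9 GB.

16.9 GB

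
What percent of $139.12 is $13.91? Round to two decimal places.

10.00%

$13.91 ÷ $139.12 ≈ 10.00%.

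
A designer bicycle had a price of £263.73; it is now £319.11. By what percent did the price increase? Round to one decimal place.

21.0%

Change: £319.11 − £263.73 = £55.38.
Relative to the original: £55.38 ÷ £263.73 ≈ 21.0%.
So the price increased by 21.0%.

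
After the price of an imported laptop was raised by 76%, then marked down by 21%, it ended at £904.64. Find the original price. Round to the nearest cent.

£650.63

The overall multiplier applied was 1.76 × 0.79 = 1.3904.
So the original price was £904.64 ÷ 1.3904 ≈ £650.63.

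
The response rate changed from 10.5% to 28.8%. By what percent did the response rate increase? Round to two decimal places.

174.29%

The change is 28.8 − 10.5 = 18.3 percentage points.
Relative to the original 10.5%, that is 18.3 ÷ 10.5 ≈ 174.29%.
So the response rate rose by 174.29%.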